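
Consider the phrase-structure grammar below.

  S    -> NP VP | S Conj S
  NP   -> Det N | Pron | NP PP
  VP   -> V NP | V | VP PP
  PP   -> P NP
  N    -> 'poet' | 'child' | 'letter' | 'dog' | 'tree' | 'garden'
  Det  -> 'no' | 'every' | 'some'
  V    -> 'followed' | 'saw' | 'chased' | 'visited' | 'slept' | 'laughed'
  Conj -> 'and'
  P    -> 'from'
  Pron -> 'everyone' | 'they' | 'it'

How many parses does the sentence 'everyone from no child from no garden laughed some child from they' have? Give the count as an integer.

Two of the 4 distinct bracketings:
[S [NP [NP [Pron everyone]] [PP [P from] [NP [NP [Det no] [N child]] [PP [P from] [NP [Det no] [N garden]]]]]] [VP [V laughed] [NP [NP [Det some] [N child]] [PP [P from] [NP [Pron they]]]]]]
[S [NP [NP [Pron everyone]] [PP [P from] [NP [NP [Det no] [N child]] [PP [P from] [NP [Det no] [N garden]]]]]] [VP [VP [V laughed] [NP [Det some] [N child]]] [PP [P from] [NP [Pron they]]]]]
The difference turns on whether VP → VP PP is used at the relevant span, versus an alternative expansion of VP.

4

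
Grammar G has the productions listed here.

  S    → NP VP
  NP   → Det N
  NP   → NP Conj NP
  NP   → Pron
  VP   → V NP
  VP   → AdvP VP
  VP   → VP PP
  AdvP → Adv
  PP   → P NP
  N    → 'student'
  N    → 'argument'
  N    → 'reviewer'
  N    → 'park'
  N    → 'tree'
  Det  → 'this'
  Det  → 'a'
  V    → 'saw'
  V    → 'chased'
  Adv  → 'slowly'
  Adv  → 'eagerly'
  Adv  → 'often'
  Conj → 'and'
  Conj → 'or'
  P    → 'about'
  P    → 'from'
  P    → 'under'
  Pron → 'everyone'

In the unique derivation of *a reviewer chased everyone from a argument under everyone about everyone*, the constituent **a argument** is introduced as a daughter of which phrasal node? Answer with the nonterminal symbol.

PP

S
  NP
    Det: a
    N: reviewer
  VP
    VP
      VP
        VP
          V: chased
          NP
            Pron: everyone
        PP
          P: from
          NP
            Det: a
            N: argument
      PP
        P: under
        NP
          Pron: everyone
    PP
      P: about
      NP
        Pron: everyone
The span 'a argument' is the NP node built by NP → Det N.
Its mother is the PP built by PP → P NP.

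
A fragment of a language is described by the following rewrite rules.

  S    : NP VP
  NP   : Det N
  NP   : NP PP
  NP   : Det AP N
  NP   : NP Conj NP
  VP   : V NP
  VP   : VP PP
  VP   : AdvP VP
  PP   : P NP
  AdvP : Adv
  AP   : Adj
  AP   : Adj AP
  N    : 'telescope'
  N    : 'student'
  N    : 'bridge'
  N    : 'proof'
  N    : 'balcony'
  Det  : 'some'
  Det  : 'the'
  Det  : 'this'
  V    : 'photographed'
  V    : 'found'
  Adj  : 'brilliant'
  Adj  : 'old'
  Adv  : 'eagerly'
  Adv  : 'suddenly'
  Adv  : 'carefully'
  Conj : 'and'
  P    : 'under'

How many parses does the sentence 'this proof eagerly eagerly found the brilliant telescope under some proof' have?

Two of the 4 distinct bracketings:
[S [NP [Det this] [N proof]] [VP [VP [AdvP [Adv eagerly]] [VP [AdvP [Adv eagerly]] [VP [V found] [NP [Det the] [AP [Adj brilliant]] [N telescope]]]]] [PP [P under] [NP [Det some] [N proof]]]]]
[S [NP [Det this] [N proof]] [VP [AdvP [Adv eagerly]] [VP [VP [AdvP [Adv eagerly]] [VP [V found] [NP [Det the] [AP [Adj brilliant]] [N telescope]]]] [PP [P under] [NP [Det some] [N proof]]]]]]
The trees differ in how a recursive rule is bracketed over the same span.

4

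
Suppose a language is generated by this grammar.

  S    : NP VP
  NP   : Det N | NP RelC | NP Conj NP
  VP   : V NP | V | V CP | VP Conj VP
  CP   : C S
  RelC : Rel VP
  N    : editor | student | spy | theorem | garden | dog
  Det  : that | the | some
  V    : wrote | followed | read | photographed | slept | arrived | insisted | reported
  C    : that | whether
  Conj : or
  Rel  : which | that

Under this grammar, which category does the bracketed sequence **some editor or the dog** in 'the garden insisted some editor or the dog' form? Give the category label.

[S [NP [Det the] [N garden]] [VP [V insisted] [NP [NP [Det some] [N editor]] [Conj or] [NP [Det the] [N dog]]]]]
The span 'some editor or the dog' is the NP node built by NP → NP Conj NP.

NP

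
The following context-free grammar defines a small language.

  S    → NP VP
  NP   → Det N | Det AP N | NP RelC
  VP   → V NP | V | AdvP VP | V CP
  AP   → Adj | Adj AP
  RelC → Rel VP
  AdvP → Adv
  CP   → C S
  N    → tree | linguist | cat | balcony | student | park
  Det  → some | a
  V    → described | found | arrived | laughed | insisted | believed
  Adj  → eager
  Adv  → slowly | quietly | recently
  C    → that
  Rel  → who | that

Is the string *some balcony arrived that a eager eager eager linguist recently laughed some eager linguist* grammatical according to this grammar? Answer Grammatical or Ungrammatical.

[S [NP [Det some] [N balcony]] [VP [V arrived] [CP [C that] [S [NP [Det a] [AP [Adj eager] [AP [Adj eager] [AP [Adj eager]]]] [N linguist]] [VP [AdvP [Adv recently]] [VP [V laughed] [NP [Det some] [AP [Adj eager]] [N linguist]]]]]]]]
Every word is introduced by a lexical rule and the phrasal rules combine the resulting categories into a single S.

Grammatical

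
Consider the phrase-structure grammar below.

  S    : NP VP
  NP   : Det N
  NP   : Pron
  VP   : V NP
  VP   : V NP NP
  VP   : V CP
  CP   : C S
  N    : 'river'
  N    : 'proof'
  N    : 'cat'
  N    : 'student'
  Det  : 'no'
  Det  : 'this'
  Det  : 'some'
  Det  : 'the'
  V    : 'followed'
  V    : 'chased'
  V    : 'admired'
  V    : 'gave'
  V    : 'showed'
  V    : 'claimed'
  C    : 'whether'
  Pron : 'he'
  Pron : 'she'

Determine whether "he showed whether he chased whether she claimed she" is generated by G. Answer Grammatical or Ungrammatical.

S
  NP
    Pron: he
  VP
    V: showed
    CP
      C: whether
      S
        NP
          Pron: he
        VP
          V: chased
          CP
            C: whether
            S
              NP
                Pron: she
              VP
                V: claimed
                NP
                  Pron: she
The bracketing above is licensed at every node by one of the given productions, with S at the root.

Grammatical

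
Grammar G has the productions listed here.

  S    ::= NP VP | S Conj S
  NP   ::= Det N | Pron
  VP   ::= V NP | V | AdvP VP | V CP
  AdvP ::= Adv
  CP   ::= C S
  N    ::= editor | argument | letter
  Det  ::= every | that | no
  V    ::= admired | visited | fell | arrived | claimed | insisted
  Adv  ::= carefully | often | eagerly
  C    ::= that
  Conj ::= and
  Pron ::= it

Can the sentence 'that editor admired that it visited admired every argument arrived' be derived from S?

A V word can never sit immediately before a V word in any string this grammar generates, so the substring 'visited admired' rules out a derivation.

Ungrammatical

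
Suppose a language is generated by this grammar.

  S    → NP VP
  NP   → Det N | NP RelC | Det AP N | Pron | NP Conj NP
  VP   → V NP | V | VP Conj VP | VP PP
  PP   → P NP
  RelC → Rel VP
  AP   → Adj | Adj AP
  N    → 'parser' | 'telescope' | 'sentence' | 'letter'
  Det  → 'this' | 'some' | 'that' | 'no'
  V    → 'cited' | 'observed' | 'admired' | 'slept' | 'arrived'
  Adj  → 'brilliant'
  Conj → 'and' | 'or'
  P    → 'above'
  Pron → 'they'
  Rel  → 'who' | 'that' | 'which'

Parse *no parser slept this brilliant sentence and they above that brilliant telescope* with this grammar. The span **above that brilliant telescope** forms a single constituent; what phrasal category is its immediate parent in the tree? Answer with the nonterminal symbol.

[S [NP [Det no] [N parser]] [VP [VP [V slept] [NP [NP [Det this] [AP [Adj brilliant]] [N sentence]] [Conj and] [NP [Pron they]]]] [PP [P above] [NP [Det that] [AP [Adj brilliant]] [N telescope]]]]]
The span 'above that brilliant telescope' is the PP node built by PP → P NP.
Its mother is the VP built by VP → VP PP.

VP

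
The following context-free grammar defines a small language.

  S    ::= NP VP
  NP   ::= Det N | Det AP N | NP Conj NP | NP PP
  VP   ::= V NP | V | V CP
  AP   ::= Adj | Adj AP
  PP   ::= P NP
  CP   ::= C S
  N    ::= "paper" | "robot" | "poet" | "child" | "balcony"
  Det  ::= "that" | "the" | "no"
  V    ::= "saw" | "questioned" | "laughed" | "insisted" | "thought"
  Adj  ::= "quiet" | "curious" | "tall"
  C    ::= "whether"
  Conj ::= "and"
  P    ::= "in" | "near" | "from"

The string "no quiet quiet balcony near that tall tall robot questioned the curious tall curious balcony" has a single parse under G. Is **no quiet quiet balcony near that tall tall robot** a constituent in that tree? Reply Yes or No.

[S [NP [NP [Det no] [AP [Adj quiet] [AP [Adj quiet]]] [N balcony]] [PP [P near] [NP [Det that] [AP [Adj tall] [AP [Adj tall]]] [N robot]]]] [VP [V questioned] [NP [Det the] [AP [Adj curious] [AP [Adj tall] [AP [Adj curious]]]] [N balcony]]]]
The words 'no quiet quiet balcony near that tall tall robot' are exhaustively dominated by a single NP node (built by NP → NP PP), so they form a constituent.

Yes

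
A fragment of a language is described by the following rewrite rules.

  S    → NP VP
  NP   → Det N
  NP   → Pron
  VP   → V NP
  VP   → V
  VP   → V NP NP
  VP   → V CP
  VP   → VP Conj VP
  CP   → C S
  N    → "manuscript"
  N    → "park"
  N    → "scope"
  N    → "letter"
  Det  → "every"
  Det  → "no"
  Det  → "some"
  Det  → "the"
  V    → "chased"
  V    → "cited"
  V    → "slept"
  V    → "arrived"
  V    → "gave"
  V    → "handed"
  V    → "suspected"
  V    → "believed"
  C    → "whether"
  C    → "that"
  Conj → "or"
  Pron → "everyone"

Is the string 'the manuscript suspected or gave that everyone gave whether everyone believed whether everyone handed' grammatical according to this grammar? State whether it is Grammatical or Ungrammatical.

Grammatical

[S [NP [Det the] [N manuscript]] [VP [VP [V suspected]] [Conj or] [VP [V gave] [CP [C that] [S [NP [Pron everyone]] [VP [V gave] [CP [C whether] [S [NP [Pron everyone]] [VP [V believed] [CP [C whether] [S [NP [Pron everyone]] [VP [V handed]]]]]]]]]]]]]
Each bracket corresponds to one application of a listed rule, so the string is derivable from S.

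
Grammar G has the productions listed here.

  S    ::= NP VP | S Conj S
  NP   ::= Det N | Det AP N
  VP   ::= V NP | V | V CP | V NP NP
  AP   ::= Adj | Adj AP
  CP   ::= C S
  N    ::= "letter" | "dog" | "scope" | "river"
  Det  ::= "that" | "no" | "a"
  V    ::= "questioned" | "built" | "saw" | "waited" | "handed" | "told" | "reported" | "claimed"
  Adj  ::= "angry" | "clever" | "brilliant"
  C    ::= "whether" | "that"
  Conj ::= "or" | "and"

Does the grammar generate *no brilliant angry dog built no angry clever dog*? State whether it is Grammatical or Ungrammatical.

[S [NP [Det no] [AP [Adj brilliant] [AP [Adj angry]]] [N dog]] [VP [V built] [NP [Det no] [AP [Adj angry] [AP [Adj clever]]] [N dog]]]]
Every word is introduced by a lexical rule and the phrasal rules combine the resulting categories into a single S.

Grammatical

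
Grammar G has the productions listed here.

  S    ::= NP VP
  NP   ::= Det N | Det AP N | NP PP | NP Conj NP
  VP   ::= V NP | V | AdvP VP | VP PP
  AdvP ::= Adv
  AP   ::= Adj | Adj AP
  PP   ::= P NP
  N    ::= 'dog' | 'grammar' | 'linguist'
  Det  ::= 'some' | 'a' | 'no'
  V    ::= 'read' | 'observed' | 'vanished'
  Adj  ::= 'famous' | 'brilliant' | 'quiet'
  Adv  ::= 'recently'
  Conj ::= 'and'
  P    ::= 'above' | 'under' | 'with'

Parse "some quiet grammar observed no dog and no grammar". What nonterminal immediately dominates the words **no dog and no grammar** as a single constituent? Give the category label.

S
  NP
    Det: some
    AP
      Adj: quiet
    N: grammar
  VP
    V: observed
    NP
      NP
        Det: no
        N: dog
      Conj: and
      NP
        Det: no
        N: grammar
The span 'no dog and no grammar' is the NP node built by NP → NP Conj NP.

NP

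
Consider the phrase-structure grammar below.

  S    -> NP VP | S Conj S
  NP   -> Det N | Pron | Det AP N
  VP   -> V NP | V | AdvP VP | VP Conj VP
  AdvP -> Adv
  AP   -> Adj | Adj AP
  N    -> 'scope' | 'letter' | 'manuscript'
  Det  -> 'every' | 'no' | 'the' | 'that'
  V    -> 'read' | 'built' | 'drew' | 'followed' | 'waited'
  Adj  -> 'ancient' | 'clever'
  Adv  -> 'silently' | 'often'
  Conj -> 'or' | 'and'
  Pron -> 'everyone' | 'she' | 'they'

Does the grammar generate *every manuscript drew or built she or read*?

[S [NP [Det every] [N manuscript]] [VP [VP [V drew]] [Conj or] [VP [VP [V built] [NP [Pron she]]] [Conj or] [VP [V read]]]]]
The bracketing above is licensed at every node by one of the given productions, with S at the root.

Grammatical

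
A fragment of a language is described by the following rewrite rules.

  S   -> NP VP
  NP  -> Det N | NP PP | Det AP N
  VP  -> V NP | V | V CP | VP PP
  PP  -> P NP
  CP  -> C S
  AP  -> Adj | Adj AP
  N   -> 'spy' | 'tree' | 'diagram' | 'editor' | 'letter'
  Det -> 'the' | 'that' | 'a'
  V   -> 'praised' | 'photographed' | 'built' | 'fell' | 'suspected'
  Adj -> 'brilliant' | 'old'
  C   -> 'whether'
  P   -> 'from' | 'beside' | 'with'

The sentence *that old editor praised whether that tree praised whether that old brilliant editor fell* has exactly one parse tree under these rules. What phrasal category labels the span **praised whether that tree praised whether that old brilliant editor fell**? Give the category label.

VP

[S [NP [Det that] [AP [Adj old]] [N editor]] [VP [V praised] [CP [C whether] [S [NP [Det that] [N tree]] [VP [V praised] [CP [C whether] [S [NP [Det that] [AP [Adj old] [AP [Adj brilliant]]] [N editor]] [VP [V fell]]]]]]]]]
The span 'praised whether that tree praised whether that old brilliant editor fell' is the VP node built by VP → V CP.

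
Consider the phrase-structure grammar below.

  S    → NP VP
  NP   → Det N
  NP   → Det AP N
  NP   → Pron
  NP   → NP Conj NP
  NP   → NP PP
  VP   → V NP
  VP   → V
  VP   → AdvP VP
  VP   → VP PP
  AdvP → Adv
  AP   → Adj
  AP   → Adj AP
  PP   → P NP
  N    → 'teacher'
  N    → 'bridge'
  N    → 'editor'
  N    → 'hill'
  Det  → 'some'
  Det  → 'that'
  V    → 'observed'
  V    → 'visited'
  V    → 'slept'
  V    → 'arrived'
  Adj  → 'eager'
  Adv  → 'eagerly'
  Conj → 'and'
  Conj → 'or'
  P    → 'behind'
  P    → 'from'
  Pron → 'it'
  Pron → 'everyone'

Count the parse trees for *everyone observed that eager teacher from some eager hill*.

2

The two bracketings:
[S [NP [Pron everyone]] [VP [V observed] [NP [NP [Det that] [AP [Adj eager]] [N teacher]] [PP [P from] [NP [Det some] [AP [Adj eager]] [N hill]]]]]]
[S [NP [Pron everyone]] [VP [VP [V observed] [NP [Det that] [AP [Adj eager]] [N teacher]]] [PP [P from] [NP [Det some] [AP [Adj eager]] [N hill]]]]]
The difference turns on whether NP → NP PP is used at the relevant span, versus an alternative expansion of NP.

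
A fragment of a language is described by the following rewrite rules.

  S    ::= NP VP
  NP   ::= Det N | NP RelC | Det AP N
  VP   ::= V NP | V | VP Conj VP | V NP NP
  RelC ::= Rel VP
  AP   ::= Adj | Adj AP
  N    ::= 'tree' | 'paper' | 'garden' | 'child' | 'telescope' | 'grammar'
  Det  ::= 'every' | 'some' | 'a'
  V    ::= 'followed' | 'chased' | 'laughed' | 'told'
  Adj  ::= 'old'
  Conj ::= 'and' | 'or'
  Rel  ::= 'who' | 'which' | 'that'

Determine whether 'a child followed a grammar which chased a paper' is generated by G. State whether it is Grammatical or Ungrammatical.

Grammatical

S
  NP
    Det: a
    N: child
  VP
    V: followed
    NP
      NP
        Det: a
        N: grammar
      RelC
        Rel: which
        VP
          V: chased
          NP
            Det: a
            N: paper
The bracketing above is licensed at every node by one of the given productions, with S at the root.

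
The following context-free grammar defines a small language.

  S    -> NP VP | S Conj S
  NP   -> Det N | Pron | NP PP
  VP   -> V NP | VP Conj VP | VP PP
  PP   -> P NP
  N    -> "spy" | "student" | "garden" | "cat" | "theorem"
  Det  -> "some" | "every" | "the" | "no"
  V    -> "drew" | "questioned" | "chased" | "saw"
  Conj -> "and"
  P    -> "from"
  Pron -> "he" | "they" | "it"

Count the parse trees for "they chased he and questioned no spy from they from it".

Two of the 9 distinct bracketings:
[S [NP [Pron they]] [VP [VP [V chased] [NP [Pron he]]] [Conj and] [VP [V questioned] [NP [NP [Det no] [N spy]] [PP [P from] [NP [NP [Pron they]] [PP [P from] [NP [Pron it]]]]]]]]]
[S [NP [Pron they]] [VP [VP [V chased] [NP [Pron he]]] [Conj and] [VP [V questioned] [NP [NP [NP [Det no] [N spy]] [PP [P from] [NP [Pron they]]]] [PP [P from] [NP [Pron it]]]]]]]
The trees differ in how a recursive rule is bracketed over the same span.

9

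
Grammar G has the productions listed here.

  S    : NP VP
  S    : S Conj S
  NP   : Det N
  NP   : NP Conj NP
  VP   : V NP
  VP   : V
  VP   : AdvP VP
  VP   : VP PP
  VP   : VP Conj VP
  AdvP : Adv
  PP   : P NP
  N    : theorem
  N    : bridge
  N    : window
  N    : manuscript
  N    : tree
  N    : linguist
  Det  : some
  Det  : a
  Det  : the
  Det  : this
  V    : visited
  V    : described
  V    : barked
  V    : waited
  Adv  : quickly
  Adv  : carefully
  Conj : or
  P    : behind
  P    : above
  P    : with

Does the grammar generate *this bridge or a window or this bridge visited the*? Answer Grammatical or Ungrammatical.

For S → NP VP, every NP-prefix leaves a non-VP remainder: after 'this bridge' the remainder is not a VP; after 'this bridge or a window' the remainder is not a VP; after 'this bridge or a window or this bridge' the remainder is not a VP. The alternative S rule S → S Conj S likewise has no satisfying split.

Ungrammatical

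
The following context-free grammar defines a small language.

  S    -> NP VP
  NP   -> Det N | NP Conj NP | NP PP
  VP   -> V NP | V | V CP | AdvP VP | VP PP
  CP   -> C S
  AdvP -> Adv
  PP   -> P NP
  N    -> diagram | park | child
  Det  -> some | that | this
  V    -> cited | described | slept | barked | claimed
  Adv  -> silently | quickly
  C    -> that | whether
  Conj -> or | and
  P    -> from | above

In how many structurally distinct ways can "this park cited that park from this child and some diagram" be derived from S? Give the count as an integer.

3

Two of the 3 distinct bracketings:
[S [NP [Det this] [N park]] [VP [V cited] [NP [NP [NP [Det that] [N park]] [PP [P from] [NP [Det this] [N child]]]] [Conj and] [NP [Det some] [N diagram]]]]]
[S [NP [Det this] [N park]] [VP [V cited] [NP [NP [Det that] [N park]] [PP [P from] [NP [NP [Det this] [N child]] [Conj and] [NP [Det some] [N diagram]]]]]]]
The trees differ in how a recursive rule is bracketed over the same span.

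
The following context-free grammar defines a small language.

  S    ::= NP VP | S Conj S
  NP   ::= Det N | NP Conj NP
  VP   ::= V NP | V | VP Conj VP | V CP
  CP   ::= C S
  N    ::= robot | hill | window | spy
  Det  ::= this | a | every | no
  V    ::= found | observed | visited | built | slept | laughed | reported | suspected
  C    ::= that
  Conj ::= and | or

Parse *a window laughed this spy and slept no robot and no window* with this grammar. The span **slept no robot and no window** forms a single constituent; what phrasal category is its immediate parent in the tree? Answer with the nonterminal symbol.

VP

[S [NP [Det a] [N window]] [VP [VP [V laughed] [NP [Det this] [N spy]]] [Conj and] [VP [V slept] [NP [NP [Det no] [N robot]] [Conj and] [NP [Det no] [N window]]]]]]
The span 'slept no robot and no window' is the VP node built by VP → V NP.
Its mother is the VP built by VP → VP Conj VP.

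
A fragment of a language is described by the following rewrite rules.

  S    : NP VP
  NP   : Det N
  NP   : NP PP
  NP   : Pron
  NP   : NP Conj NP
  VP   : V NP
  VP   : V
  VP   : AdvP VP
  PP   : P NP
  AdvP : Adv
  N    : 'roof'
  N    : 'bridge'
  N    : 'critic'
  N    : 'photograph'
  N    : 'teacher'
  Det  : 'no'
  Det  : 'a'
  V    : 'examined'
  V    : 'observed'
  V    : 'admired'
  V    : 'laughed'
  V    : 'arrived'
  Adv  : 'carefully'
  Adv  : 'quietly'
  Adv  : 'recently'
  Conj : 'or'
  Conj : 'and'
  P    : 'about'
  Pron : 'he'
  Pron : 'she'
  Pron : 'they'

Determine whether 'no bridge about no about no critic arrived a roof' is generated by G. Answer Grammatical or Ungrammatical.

A Det word can never sit immediately before a P word in any string this grammar generates, so the substring 'no about' rules out a derivation.

Ungrammatical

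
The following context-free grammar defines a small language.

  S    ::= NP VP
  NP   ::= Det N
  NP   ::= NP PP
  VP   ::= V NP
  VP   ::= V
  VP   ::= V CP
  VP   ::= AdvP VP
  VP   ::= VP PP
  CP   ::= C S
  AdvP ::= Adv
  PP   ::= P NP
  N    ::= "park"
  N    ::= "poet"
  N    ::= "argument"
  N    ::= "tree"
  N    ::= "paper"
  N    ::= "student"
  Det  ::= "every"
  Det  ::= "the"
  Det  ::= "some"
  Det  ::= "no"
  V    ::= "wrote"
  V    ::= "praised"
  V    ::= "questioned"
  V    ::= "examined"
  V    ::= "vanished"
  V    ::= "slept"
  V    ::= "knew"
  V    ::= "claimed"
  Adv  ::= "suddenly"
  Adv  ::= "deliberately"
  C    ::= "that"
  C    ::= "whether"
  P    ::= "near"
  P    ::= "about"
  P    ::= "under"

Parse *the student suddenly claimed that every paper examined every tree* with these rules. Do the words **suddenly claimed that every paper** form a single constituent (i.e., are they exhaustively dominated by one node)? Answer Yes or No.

[S [NP [Det the] [N student]] [VP [AdvP [Adv suddenly]] [VP [V claimed] [CP [C that] [S [NP [Det every] [N paper]] [VP [V examined] [NP [Det every] [N tree]]]]]]]]
The smallest constituent containing 'suddenly claimed that every paper' is the VP spanning 'suddenly claimed that every paper examined every tree'; no single node in the tree dominates exactly the given words.

No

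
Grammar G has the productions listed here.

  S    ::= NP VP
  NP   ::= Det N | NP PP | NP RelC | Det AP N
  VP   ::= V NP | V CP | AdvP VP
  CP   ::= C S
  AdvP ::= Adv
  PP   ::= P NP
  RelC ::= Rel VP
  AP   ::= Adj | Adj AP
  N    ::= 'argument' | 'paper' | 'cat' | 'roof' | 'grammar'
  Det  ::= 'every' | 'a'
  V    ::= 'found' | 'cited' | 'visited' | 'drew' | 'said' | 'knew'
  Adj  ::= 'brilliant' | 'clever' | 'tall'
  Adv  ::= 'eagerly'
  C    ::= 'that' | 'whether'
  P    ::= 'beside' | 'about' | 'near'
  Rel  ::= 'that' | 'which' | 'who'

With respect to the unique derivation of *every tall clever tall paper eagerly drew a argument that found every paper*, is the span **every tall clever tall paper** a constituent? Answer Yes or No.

[S [NP [Det every] [AP [Adj tall] [AP [Adj clever] [AP [Adj tall]]]] [N paper]] [VP [AdvP [Adv eagerly]] [VP [V drew] [NP [NP [Det a] [N argument]] [RelC [Rel that] [VP [V found] [NP [Det every] [N paper]]]]]]]]
The words 'every tall clever tall paper' are exhaustively dominated by a single NP node (built by NP → Det AP N), so they form a constituent.

Yes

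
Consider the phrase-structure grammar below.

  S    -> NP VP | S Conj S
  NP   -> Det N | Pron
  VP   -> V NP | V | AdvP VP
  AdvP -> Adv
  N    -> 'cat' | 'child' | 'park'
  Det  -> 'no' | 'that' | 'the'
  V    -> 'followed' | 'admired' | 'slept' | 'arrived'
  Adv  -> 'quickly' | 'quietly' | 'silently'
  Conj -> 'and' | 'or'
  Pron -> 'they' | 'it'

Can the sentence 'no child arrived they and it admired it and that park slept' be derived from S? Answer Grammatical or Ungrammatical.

Grammatical

[S [S [NP [Det no] [N child]] [VP [V arrived] [NP [Pron they]]]] [Conj and] [S [S [NP [Pron it]] [VP [V admired] [NP [Pron it]]]] [Conj and] [S [NP [Det that] [N park]] [VP [V slept]]]]]
Every word is introduced by a lexical rule and the phrasal rules combine the resulting categories into a single S.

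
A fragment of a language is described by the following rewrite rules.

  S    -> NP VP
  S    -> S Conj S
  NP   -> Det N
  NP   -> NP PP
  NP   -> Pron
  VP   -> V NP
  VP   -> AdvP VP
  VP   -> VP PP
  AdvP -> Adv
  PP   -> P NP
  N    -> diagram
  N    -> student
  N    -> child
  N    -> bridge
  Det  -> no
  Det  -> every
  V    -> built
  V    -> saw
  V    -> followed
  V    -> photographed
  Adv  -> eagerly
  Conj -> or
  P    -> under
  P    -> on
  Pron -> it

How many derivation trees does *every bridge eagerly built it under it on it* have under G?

9

Two of the 9 distinct bracketings:
[S [NP [Det every] [N bridge]] [VP [AdvP [Adv eagerly]] [VP [V built] [NP [NP [Pron it]] [PP [P under] [NP [NP [Pron it]] [PP [P on] [NP [Pron it]]]]]]]]]
[S [NP [Det every] [N bridge]] [VP [AdvP [Adv eagerly]] [VP [V built] [NP [NP [NP [Pron it]] [PP [P under] [NP [Pron it]]]] [PP [P on] [NP [Pron it]]]]]]]
The trees differ in how a recursive rule is bracketed over the same span.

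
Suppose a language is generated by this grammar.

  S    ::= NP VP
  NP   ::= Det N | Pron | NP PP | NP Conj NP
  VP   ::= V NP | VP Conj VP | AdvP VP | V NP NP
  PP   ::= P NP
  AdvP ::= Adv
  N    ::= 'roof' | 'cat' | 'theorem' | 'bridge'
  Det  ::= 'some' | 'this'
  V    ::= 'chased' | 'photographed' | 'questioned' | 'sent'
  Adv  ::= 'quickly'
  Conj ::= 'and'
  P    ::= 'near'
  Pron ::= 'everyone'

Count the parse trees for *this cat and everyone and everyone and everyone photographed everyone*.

5

Two of the 5 distinct bracketings:
[S [NP [NP [Det this] [N cat]] [Conj and] [NP [NP [Pron everyone]] [Conj and] [NP [NP [Pron everyone]] [Conj and] [NP [Pron everyone]]]]] [VP [V photographed] [NP [Pron everyone]]]]
[S [NP [NP [Det this] [N cat]] [Conj and] [NP [NP [NP [Pron everyone]] [Conj and] [NP [Pron everyone]]] [Conj and] [NP [Pron everyone]]]] [VP [V photographed] [NP [Pron everyone]]]]
The trees differ in how a recursive rule is bracketed over the same span.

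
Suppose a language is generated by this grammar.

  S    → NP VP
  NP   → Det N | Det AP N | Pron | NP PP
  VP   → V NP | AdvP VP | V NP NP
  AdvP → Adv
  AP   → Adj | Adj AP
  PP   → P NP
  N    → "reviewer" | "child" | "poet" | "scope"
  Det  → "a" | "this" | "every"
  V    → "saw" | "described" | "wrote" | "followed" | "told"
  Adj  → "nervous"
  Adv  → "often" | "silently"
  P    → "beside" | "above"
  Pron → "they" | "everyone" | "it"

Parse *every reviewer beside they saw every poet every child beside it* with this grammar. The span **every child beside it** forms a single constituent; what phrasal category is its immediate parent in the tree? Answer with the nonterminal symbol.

[S [NP [NP [Det every] [N reviewer]] [PP [P beside] [NP [Pron they]]]] [VP [V saw] [NP [Det every] [N poet]] [NP [NP [Det every] [N child]] [PP [P beside] [NP [Pron it]]]]]]
The span 'every child beside it' is the NP node built by NP → NP PP.
Its mother is the VP built by VP → V NP NP.

VP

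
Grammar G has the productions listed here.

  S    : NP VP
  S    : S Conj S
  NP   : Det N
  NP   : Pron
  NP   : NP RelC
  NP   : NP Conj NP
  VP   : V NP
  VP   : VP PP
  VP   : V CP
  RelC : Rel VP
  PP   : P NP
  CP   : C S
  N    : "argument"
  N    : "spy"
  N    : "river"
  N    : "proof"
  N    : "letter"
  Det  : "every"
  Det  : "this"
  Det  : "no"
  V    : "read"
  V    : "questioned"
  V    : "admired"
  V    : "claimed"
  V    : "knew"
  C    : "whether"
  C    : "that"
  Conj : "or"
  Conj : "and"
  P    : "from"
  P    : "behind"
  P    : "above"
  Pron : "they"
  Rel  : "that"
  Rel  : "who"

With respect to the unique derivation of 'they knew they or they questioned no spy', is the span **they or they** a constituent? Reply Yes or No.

[S [S [NP [Pron they]] [VP [V knew] [NP [Pron they]]]] [Conj or] [S [NP [Pron they]] [VP [V questioned] [NP [Det no] [N spy]]]]]
The smallest constituent containing 'they or they' is the S spanning 'they knew they or they questioned no spy'; no single node in the tree dominates exactly the given words.

No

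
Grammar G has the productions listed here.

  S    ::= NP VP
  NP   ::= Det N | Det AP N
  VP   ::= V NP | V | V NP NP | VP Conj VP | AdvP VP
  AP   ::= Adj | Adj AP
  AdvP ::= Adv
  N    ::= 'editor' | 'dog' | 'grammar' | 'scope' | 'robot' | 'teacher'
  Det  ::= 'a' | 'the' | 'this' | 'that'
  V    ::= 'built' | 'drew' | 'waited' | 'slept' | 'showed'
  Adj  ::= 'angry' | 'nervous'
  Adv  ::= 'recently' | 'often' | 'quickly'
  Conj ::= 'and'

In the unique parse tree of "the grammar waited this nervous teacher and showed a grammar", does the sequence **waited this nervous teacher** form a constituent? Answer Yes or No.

Yes

[S [NP [Det the] [N grammar]] [VP [VP [V waited] [NP [Det this] [AP [Adj nervous]] [N teacher]]] [Conj and] [VP [V showed] [NP [Det a] [N grammar]]]]]
The words 'waited this nervous teacher' are exhaustively dominated by a single VP node (built by VP → V NP), so they form a constituent.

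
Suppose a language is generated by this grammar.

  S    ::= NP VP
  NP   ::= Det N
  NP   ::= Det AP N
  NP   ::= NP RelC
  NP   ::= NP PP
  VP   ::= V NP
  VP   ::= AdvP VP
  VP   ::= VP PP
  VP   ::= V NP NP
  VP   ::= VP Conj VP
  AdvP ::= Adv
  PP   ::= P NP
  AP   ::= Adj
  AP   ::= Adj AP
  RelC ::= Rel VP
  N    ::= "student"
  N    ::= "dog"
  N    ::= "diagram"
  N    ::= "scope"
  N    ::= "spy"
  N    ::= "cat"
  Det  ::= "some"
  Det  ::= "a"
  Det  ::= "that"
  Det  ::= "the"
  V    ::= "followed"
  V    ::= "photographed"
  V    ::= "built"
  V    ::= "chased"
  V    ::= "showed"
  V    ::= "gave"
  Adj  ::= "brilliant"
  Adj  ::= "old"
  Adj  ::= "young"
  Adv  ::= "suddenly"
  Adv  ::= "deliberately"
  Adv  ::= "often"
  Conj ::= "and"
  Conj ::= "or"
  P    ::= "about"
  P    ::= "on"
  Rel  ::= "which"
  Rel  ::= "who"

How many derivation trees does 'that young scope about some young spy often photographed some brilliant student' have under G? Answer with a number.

[S [NP [NP [Det that] [AP [Adj young]] [N scope]] [PP [P about] [NP [Det some] [AP [Adj young]] [N spy]]]] [VP [AdvP [Adv often]] [VP [V photographed] [NP [Det some] [AP [Adj brilliant]] [N student]]]]]
No rule offers an alternative attachment or grouping for any span, so this is the only derivation.

1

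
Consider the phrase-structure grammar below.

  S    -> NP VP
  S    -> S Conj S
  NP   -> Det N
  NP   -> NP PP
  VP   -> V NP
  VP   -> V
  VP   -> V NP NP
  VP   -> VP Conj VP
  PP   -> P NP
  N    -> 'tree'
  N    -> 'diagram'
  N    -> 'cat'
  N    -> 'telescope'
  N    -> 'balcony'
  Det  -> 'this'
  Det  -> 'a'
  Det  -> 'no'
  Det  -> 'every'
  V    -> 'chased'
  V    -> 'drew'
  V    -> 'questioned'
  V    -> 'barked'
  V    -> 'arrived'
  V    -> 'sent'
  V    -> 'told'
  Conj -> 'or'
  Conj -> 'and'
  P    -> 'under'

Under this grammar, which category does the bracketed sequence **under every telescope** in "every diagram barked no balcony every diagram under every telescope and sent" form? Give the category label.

[S [NP [Det every] [N diagram]] [VP [VP [V barked] [NP [Det no] [N balcony]] [NP [NP [Det every] [N diagram]] [PP [P under] [NP [Det every] [N telescope]]]]] [Conj and] [VP [V sent]]]]
The span 'under every telescope' is the PP node built by PP → P NP.

PP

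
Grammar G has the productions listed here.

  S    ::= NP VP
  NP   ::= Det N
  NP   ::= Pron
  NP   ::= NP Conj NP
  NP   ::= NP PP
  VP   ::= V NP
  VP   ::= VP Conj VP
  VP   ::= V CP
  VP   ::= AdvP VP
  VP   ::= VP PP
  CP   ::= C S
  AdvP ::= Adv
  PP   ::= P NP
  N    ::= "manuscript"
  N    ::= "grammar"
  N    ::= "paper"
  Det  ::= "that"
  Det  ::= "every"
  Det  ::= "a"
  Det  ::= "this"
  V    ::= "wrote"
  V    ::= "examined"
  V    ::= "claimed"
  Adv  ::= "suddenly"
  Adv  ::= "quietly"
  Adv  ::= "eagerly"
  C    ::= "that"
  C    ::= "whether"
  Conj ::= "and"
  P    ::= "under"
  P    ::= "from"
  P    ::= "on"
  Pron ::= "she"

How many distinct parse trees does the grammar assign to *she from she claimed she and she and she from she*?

7

Two of the 7 distinct bracketings:
[S [NP [NP [Pron she]] [PP [P from] [NP [Pron she]]]] [VP [V claimed] [NP [NP [Pron she]] [Conj and] [NP [NP [Pron she]] [Conj and] [NP [NP [Pron she]] [PP [P from] [NP [Pron she]]]]]]]]
[S [NP [NP [Pron she]] [PP [P from] [NP [Pron she]]]] [VP [V claimed] [NP [NP [Pron she]] [Conj and] [NP [NP [NP [Pron she]] [Conj and] [NP [Pron she]]] [PP [P from] [NP [Pron she]]]]]]]
The trees differ in how a recursive rule is bracketed over the same span.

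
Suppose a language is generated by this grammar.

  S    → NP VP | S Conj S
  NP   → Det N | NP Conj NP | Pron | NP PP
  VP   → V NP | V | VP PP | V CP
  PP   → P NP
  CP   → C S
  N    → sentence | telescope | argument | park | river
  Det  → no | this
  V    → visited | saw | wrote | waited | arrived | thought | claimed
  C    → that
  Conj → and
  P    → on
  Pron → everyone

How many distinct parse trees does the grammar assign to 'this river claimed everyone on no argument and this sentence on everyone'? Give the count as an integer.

Two of the 10 distinct bracketings:
[S [NP [Det this] [N river]] [VP [V claimed] [NP [NP [NP [Pron everyone]] [PP [P on] [NP [Det no] [N argument]]]] [Conj and] [NP [NP [Det this] [N sentence]] [PP [P on] [NP [Pron everyone]]]]]]]
[S [NP [Det this] [N river]] [VP [V claimed] [NP [NP [Pron everyone]] [PP [P on] [NP [NP [Det no] [N argument]] [Conj and] [NP [NP [Det this] [N sentence]] [PP [P on] [NP [Pron everyone]]]]]]]]]
The trees differ in how a recursive rule is bracketed over the same span.

10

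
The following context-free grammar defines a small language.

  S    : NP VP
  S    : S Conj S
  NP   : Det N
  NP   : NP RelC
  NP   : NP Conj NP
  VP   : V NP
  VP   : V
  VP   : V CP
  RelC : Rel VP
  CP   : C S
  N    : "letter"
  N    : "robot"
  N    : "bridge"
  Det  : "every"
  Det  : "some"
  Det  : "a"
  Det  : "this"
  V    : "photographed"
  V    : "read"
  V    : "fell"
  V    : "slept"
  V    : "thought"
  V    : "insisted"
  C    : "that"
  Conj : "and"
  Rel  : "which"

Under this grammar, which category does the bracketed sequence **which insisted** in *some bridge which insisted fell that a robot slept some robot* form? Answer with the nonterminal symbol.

[S [NP [NP [Det some] [N bridge]] [RelC [Rel which] [VP [V insisted]]]] [VP [V fell] [CP [C that] [S [NP [Det a] [N robot]] [VP [V slept] [NP [Det some] [N robot]]]]]]]
The span 'which insisted' is the RelC node built by RelC → Rel VP.

RelC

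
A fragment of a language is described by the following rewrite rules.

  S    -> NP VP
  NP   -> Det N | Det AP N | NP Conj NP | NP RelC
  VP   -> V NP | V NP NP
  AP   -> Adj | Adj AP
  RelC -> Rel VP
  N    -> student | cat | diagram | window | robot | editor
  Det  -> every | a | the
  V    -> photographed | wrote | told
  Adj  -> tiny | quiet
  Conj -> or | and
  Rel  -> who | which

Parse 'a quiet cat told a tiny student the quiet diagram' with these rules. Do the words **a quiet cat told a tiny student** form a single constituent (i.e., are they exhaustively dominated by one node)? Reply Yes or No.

No

[S [NP [Det a] [AP [Adj quiet]] [N cat]] [VP [V told] [NP [Det a] [AP [Adj tiny]] [N student]] [NP [Det the] [AP [Adj quiet]] [N diagram]]]]
The smallest constituent containing 'a quiet cat told a tiny student' is the S spanning 'a quiet cat told a tiny student the quiet diagram'; no single node in the tree dominates exactly the given words.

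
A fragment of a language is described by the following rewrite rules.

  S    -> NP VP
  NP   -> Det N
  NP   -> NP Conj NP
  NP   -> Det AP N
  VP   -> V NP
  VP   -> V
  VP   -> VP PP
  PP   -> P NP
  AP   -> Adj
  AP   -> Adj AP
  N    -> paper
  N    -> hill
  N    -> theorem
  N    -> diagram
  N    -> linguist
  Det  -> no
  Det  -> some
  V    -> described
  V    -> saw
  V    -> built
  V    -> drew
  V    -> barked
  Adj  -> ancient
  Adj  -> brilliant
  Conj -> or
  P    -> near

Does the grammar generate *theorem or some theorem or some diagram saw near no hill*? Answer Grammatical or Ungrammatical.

For S → NP VP, no prefix of the string parses as an NP.

Ungrammatical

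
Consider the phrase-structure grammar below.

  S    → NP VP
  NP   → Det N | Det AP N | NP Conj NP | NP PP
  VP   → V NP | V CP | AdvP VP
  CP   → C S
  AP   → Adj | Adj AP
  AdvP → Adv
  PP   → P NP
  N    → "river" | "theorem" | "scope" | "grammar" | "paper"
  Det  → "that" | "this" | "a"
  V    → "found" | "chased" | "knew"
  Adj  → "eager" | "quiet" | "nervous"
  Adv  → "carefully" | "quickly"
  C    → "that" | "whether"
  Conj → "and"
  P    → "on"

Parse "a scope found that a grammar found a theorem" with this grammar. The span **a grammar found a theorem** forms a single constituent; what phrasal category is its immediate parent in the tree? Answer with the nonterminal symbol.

S
  NP
    Det: a
    N: scope
  VP
    V: found
    CP
      C: that
      S
        NP
          Det: a
          N: grammar
        VP
          V: found
          NP
            Det: a
            N: theorem
The span 'a grammar found a theorem' is the S node built by S → NP VP.
Its mother is the CP built by CP → C S.

CP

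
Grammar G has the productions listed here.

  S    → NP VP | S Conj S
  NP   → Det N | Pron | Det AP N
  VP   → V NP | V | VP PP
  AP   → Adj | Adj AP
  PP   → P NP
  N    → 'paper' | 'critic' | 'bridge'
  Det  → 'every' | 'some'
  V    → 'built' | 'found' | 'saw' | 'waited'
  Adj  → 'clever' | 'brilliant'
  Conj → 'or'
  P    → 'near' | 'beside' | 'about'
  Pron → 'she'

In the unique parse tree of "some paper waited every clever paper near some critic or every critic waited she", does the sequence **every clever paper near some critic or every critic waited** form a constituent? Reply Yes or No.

No

[S [S [NP [Det some] [N paper]] [VP [VP [V waited] [NP [Det every] [AP [Adj clever]] [N paper]]] [PP [P near] [NP [Det some] [N critic]]]]] [Conj or] [S [NP [Det every] [N critic]] [VP [V waited] [NP [Pron she]]]]]
The smallest constituent containing 'every clever paper near some critic or every critic waited' is the S spanning 'some paper waited every clever paper near some critic or every critic waited she'; no single node in the tree dominates exactly the given words.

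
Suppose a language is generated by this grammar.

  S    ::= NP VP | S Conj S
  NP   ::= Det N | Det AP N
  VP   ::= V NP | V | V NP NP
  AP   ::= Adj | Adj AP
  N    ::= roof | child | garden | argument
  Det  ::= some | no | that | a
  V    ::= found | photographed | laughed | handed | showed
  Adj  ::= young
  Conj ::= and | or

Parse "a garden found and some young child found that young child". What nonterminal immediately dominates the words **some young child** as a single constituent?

[S [S [NP [Det a] [N garden]] [VP [V found]]] [Conj and] [S [NP [Det some] [AP [Adj young]] [N child]] [VP [V found] [NP [Det that] [AP [Adj young]] [N child]]]]]
The span 'some young child' is the NP node built by NP → Det AP N.

NP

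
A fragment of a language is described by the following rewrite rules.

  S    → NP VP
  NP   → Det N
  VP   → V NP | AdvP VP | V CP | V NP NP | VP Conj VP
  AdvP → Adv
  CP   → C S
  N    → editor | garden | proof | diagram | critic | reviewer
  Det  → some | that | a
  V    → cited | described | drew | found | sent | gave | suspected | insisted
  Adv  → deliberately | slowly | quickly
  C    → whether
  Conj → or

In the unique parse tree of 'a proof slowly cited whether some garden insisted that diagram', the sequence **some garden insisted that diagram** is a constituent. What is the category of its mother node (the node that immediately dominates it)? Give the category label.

[S [NP [Det a] [N proof]] [VP [AdvP [Adv slowly]] [VP [V cited] [CP [C whether] [S [NP [Det some] [N garden]] [VP [V insisted] [NP [Det that] [N diagram]]]]]]]]
The span 'some garden insisted that diagram' is the S node built by S → NP VP.
Its mother is the CP built by CP → C S.

CP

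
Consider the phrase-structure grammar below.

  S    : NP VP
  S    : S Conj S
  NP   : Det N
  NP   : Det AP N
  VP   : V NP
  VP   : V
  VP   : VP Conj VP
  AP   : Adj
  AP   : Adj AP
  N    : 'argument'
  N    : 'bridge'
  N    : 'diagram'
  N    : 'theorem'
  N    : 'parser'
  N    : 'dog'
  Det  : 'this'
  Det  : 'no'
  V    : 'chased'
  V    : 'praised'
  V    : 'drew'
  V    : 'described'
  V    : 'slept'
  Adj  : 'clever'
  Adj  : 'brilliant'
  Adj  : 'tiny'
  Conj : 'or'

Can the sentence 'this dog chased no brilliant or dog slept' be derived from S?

Ungrammatical

An Adj word can never sit immediately before a Conj word in any string this grammar generates, so the substring 'brilliant or' rules out a derivation.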